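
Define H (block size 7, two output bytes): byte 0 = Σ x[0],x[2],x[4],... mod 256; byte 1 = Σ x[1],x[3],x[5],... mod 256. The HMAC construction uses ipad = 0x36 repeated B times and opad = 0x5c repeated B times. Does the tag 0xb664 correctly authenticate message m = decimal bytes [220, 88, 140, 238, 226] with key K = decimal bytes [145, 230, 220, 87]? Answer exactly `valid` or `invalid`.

Key decimal bytes [145, 230, 220, 87] = 91 e6 dc 57 is 4 bytes ≤ B = 7; zero-pad to 7 bytes: K' = 91 e6 dc 57 00 00 00.
K' ⊕ ipad = a7 d0 ea 61 36 36 36; K' ⊕ opad = cd ba 80 0b 5c 5c 5c.
Inner hash: even-index sum = 835 mod 256 = 67; odd-index sum = 945 mod 256 = 177 → 43 b1.
Outer hash (recomputed tag): even-index sum = 694 mod 256 = 182; odd-index sum = 356 mod 256 = 100 → b6 64.
Recomputed tag = b664; claimed = b664 → match.

valid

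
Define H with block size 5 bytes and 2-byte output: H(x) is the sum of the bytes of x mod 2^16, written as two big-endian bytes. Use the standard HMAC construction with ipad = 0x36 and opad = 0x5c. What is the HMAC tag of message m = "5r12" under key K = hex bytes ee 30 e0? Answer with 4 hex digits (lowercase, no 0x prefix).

Key hex bytes ee 30 e0 is 3 bytes ≤ B = 5; zero-pad to 5 bytes: K' = ee 30 e0 00 00.
K' ⊕ ipad = d8 06 d6 36 36.  K' ⊕ opad = b2 6c bc 5c 5c.
Inner input = (K'⊕ipad) ∥ m = d8 06 d6 36 36 ∥ 35 72 31 32.
Inner hash: sum = 216+6+214+54+54+53+114+49+50 = 810 → 03 2a.
Outer input = (K'⊕opad) ∥ inner = b2 6c bc 5c 5c ∥ 03 2a.
Outer hash (tag): sum = 178+108+188+92+92+3+42 = 703 → 02 bf.

02bf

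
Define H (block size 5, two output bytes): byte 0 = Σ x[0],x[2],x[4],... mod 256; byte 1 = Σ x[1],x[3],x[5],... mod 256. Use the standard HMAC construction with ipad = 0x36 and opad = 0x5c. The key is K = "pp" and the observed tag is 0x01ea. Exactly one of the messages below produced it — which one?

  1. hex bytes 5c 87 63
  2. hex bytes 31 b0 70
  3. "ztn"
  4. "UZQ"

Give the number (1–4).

2

Key "pp" = 70 70 is 2 bytes ≤ B = 5; zero-pad to 5 bytes: K' = 70 70 00 00 00.
K' ⊕ ipad = 46 46 36 36 36; K' ⊕ opad = 2c 2c 5c 5c 5c.
m1: inner = H(46 46 36 36 36 5c 87 63) = 39 3b; tag = H(2c 2c 5c 5c 5c 39 3b) = 1fc1
m2: inner = H(46 46 36 36 36 31 b0 70) = 62 1d; tag = H(2c 2c 5c 5c 5c 62 1d) = 01ea ← matches
m3: inner = H(46 46 36 36 36 7a 74 6e) = 26 64; tag = H(2c 2c 5c 5c 5c 26 64) = 48ae
m4: inner = H(46 46 36 36 36 55 5a 51) = 0c 22; tag = H(2c 2c 5c 5c 5c 0c 22) = 0694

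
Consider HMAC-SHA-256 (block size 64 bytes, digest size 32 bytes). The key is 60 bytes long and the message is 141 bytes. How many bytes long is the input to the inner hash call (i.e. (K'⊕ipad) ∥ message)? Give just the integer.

Key is 60 ≤ 64 bytes, zero-padded: |K'| = 64.
Inner input = (K'⊕ipad) ∥ m → 64 + 141 = 205 bytes.

205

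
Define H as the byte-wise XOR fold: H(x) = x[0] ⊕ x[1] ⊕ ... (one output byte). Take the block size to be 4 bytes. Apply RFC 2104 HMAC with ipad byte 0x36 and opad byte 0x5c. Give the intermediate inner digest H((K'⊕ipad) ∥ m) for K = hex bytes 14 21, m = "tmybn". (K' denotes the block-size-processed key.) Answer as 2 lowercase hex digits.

Key hex bytes 14 21 is 2 bytes ≤ B = 4; zero-pad to 4 bytes: K' = 14 21 00 00.
K' ⊕ ipad = 22 17 36 36.
Inner input = 22 17 36 36 ∥ 74 6d 79 62 6e.
Inner hash: XOR 22⊕17⊕36⊕36⊕74⊕6d⊕79⊕62⊕6e = 59.

59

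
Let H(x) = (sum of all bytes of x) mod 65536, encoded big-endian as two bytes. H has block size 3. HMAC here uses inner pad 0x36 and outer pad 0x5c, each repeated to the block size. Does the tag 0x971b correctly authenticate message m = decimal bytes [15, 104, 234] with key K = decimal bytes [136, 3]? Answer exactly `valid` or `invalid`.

invalid

Key decimal bytes [136, 3] = 88 03 is 2 bytes ≤ B = 3; zero-pad to 3 bytes: K' = 88 03 00.
K' ⊕ ipad = be 35 36; K' ⊕ opad = d4 5f 5c.
Inner hash: sum = 190+53+54+15+104+234 = 650 → 02 8a.
Outer hash (recomputed tag): sum = 212+95+92+2+138 = 539 → 02 1b.
Recomputed tag = 021b; claimed = 971b → mismatch.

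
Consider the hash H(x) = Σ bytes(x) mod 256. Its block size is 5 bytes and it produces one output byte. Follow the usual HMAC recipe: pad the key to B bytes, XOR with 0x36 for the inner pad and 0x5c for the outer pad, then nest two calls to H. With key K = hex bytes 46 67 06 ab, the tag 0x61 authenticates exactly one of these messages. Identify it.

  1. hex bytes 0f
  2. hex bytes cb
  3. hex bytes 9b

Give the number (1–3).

Key hex bytes 46 67 06 ab is 4 bytes ≤ B = 5; zero-pad to 5 bytes: K' = 46 67 06 ab 00.
K' ⊕ ipad = 70 51 30 9d 36; K' ⊕ opad = 1a 3b 5a f7 5c.
m1: inner = H(70 51 30 9d 36 0f) = d3; tag = H(1a 3b 5a f7 5c d3) = d5
m2: inner = H(70 51 30 9d 36 cb) = 8f; tag = H(1a 3b 5a f7 5c 8f) = 91
m3: inner = H(70 51 30 9d 36 9b) = 5f; tag = H(1a 3b 5a f7 5c 5f) = 61 ← matches

3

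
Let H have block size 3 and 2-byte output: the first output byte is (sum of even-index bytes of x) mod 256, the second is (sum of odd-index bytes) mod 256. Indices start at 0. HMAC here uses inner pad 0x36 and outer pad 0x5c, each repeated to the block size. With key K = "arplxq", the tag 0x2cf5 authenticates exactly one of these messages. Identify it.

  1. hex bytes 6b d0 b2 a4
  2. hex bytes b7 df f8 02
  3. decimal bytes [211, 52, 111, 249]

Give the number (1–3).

3

Key "arplxq" = 61 72 70 6c 78 71 is 6 bytes > B = 3, so hash it first: H(key) = 49 4f, then zero-pad to 3 bytes: K' = 49 4f 00.
K' ⊕ ipad = 7f 79 36; K' ⊕ opad = 15 13 5c.
m1: inner = H(7f 79 36 6b d0 b2 a4) = 29 96; tag = H(15 13 5c 29 96) = 073c
m2: inner = H(7f 79 36 b7 df f8 02) = 96 28; tag = H(15 13 5c 96 28) = 99a9
m3: inner = H(7f 79 36 d3 34 6f f9) = e2 bb; tag = H(15 13 5c e2 bb) = 2cf5 ← matches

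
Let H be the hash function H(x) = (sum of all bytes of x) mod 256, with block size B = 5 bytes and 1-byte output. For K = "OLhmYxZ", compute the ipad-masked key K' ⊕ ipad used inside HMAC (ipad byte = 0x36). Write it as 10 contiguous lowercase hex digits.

Key "OLhmYxZ" = 4f 4c 68 6d 59 78 5a is 7 bytes > B = 5, so hash it first: H(key) = 9b, then zero-pad to 5 bytes: K' = 9b 00 00 00 00.
XOR each byte with 0x36: 9b⊕36=ad, 00⊕36=36, 00⊕36=36, 00⊕36=36, 00⊕36=36.

ad36363636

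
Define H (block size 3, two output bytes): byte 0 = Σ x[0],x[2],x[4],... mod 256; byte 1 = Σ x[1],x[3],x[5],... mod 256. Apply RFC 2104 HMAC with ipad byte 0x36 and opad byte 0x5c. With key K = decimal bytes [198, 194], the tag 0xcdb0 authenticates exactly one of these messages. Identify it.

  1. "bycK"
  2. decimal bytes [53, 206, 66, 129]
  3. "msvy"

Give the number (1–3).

Key decimal bytes [198, 194] = c6 c2 is 2 bytes ≤ B = 3; zero-pad to 3 bytes: K' = c6 c2 00.
K' ⊕ ipad = f0 f4 36; K' ⊕ opad = 9a 9e 5c.
m1: inner = H(f0 f4 36 62 79 63 4b) = ea b9; tag = H(9a 9e 5c ea b9) = af88
m2: inner = H(f0 f4 36 35 ce 42 81) = 75 6b; tag = H(9a 9e 5c 75 6b) = 6113
m3: inner = H(f0 f4 36 6d 73 76 79) = 12 d7; tag = H(9a 9e 5c 12 d7) = cdb0 ← matches

3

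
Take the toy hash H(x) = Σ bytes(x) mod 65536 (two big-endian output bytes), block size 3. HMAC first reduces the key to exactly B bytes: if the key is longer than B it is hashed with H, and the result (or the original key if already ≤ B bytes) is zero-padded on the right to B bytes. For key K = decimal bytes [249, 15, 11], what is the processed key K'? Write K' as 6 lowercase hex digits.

Key decimal bytes [249, 15, 11] = f9 0f 0b is exactly B = 3 bytes: K' = f9 0f 0b.

f90f0b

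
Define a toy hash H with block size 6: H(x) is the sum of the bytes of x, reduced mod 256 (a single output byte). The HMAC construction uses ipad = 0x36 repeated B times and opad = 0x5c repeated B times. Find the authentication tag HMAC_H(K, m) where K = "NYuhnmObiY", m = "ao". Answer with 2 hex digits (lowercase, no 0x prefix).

1c

Key "NYuhnmObiY" = 4e 59 75 68 6e 6d 4f 62 69 59 is 10 bytes > B = 6, so hash it first: H(key) = d2, then zero-pad to 6 bytes: K' = d2 00 00 00 00 00.
K' ⊕ ipad = e4 36 36 36 36 36.  K' ⊕ opad = 8e 5c 5c 5c 5c 5c.
Inner input = (K'⊕ipad) ∥ m = e4 36 36 36 36 36 ∥ 61 6f.
Inner hash: sum = 228+54+54+54+54+54+97+111 = 706; mod 256 = 194 → c2.
Outer input = (K'⊕opad) ∥ inner = 8e 5c 5c 5c 5c 5c ∥ c2.
Outer hash (tag): sum = 142+92+92+92+92+92+194 = 796; mod 256 = 28 → 1c.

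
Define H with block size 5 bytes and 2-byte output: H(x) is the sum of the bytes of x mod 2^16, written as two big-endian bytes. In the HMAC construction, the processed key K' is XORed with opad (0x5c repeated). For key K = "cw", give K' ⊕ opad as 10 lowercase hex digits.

Key "cw" = 63 77 is 2 bytes ≤ B = 5; zero-pad to 5 bytes: K' = 63 77 00 00 00.
XOR each byte with 0x5c: 63⊕5c=3f, 77⊕5c=2b, 00⊕5c=5c, 00⊕5c=5c, 00⊕5c=5c.

3f2b5c5c5c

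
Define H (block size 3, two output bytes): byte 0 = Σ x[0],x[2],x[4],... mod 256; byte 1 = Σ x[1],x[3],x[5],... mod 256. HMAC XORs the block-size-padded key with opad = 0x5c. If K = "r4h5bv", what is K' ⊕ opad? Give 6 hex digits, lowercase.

Key "r4h5bv" = 72 34 68 35 62 76 is 6 bytes > B = 3, so hash it first: H(key) = 3c df, then zero-pad to 3 bytes: K' = 3c df 00.
XOR each byte with 0x5c: 3c⊕5c=60, df⊕5c=83, 00⊕5c=5c.

60835c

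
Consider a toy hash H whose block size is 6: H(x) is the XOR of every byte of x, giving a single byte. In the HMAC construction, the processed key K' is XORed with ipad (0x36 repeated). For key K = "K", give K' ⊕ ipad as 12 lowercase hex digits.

7d3636363636

Key "K" = 4b is 1 byte ≤ B = 6; zero-pad to 6 bytes: K' = 4b 00 00 00 00 00.
XOR each byte with 0x36: 4b⊕36=7d, 00⊕36=36, 00⊕36=36, 00⊕36=36, 00⊕36=36, 00⊕36=36.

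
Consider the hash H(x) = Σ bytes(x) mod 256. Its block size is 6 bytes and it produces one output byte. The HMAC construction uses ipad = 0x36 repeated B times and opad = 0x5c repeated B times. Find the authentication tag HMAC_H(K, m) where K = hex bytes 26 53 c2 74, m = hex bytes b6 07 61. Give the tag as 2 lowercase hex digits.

3c

Key hex bytes 26 53 c2 74 is 4 bytes ≤ B = 6; zero-pad to 6 bytes: K' = 26 53 c2 74 00 00.
K' ⊕ ipad = 10 65 f4 42 36 36.  K' ⊕ opad = 7a 0f 9e 28 5c 5c.
Inner input = (K'⊕ipad) ∥ m = 10 65 f4 42 36 36 ∥ b6 07 61.
Inner hash: sum = 16+101+244+66+54+54+182+7+97 = 821; mod 256 = 53 → 35.
Outer input = (K'⊕opad) ∥ inner = 7a 0f 9e 28 5c 5c ∥ 35.
Outer hash (tag): sum = 122+15+158+40+92+92+53 = 572; mod 256 = 60 → 3c.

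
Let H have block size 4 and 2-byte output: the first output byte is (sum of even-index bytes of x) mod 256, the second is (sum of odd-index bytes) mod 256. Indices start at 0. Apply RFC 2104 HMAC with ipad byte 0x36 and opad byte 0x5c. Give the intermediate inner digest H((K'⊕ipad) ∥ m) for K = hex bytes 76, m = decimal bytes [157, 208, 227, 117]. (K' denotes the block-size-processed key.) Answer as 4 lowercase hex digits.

Key hex bytes 76 is 1 byte ≤ B = 4; zero-pad to 4 bytes: K' = 76 00 00 00.
K' ⊕ ipad = 40 36 36 36.
Inner input = 40 36 36 36 ∥ 9d d0 e3 75.
Inner hash: even-index sum = 502 mod 256 = 246; odd-index sum = 433 mod 256 = 177 → f6 b1.

f6b1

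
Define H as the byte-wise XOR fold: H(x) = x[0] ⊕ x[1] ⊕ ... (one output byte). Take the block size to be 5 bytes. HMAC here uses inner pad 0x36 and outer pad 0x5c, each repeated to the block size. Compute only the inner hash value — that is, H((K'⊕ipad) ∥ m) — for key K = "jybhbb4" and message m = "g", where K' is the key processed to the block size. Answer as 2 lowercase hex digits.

7c

Key "jybhbb4" = 6a 79 62 68 62 62 34 is 7 bytes > B = 5, so hash it first: H(key) = 2d, then zero-pad to 5 bytes: K' = 2d 00 00 00 00.
K' ⊕ ipad = 1b 36 36 36 36.
Inner input = 1b 36 36 36 36 ∥ 67.
Inner hash: XOR 1b⊕36⊕36⊕36⊕36⊕67 = 7c.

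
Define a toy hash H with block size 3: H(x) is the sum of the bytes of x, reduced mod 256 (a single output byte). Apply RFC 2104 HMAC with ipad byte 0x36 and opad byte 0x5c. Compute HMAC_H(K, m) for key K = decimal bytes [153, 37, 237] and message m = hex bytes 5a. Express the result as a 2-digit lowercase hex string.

Key decimal bytes [153, 37, 237] = 99 25 ed is exactly B = 3 bytes: K' = 99 25 ed.
K' ⊕ ipad = af 13 db.  K' ⊕ opad = c5 79 b1.
Inner input = (K'⊕ipad) ∥ m = af 13 db ∥ 5a.
Inner hash: sum = 175+19+219+90 = 503; mod 256 = 247 → f7.
Outer input = (K'⊕opad) ∥ inner = c5 79 b1 ∥ f7.
Outer hash (tag): sum = 197+121+177+247 = 742; mod 256 = 230 → e6.

e6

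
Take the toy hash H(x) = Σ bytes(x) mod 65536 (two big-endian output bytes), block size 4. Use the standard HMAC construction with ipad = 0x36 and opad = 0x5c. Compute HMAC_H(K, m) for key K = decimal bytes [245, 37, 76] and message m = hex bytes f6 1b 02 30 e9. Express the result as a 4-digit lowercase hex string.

Key decimal bytes [245, 37, 76] = f5 25 4c is 3 bytes ≤ B = 4; zero-pad to 4 bytes: K' = f5 25 4c 00.
K' ⊕ ipad = c3 13 7a 36.  K' ⊕ opad = a9 79 10 5c.
Inner input = (K'⊕ipad) ∥ m = c3 13 7a 36 ∥ f6 1b 02 30 e9.
Inner hash: sum = 195+19+122+54+246+27+2+48+233 = 946 → 03 b2.
Outer input = (K'⊕opad) ∥ inner = a9 79 10 5c ∥ 03 b2.
Outer hash (tag): sum = 169+121+16+92+3+178 = 579 → 02 43.

0243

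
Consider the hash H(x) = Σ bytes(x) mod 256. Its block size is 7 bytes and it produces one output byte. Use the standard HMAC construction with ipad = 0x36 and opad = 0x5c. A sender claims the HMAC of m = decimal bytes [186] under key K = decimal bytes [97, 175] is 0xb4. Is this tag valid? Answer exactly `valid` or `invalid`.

Key decimal bytes [97, 175] = 61 af is 2 bytes ≤ B = 7; zero-pad to 7 bytes: K' = 61 af 00 00 00 00 00.
K' ⊕ ipad = 57 99 36 36 36 36 36; K' ⊕ opad = 3d f3 5c 5c 5c 5c 5c.
Inner hash: sum = 87+153+54+54+54+54+54+186 = 696; mod 256 = 184 → b8.
Outer hash (recomputed tag): sum = 61+243+92+92+92+92+92+184 = 948; mod 256 = 180 → b4.
Recomputed tag = b4; claimed = b4 → match.

valid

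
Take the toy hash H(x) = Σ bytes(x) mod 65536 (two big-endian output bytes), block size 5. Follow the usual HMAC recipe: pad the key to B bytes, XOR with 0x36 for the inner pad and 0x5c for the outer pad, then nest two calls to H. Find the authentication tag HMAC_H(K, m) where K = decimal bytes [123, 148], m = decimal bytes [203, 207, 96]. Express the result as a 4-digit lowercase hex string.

0291

Key decimal bytes [123, 148] = 7b 94 is 2 bytes ≤ B = 5; zero-pad to 5 bytes: K' = 7b 94 00 00 00.
K' ⊕ ipad = 4d a2 36 36 36.  K' ⊕ opad = 27 c8 5c 5c 5c.
Inner input = (K'⊕ipad) ∥ m = 4d a2 36 36 36 ∥ cb cf 60.
Inner hash: sum = 77+162+54+54+54+203+207+96 = 907 → 03 8b.
Outer input = (K'⊕opad) ∥ inner = 27 c8 5c 5c 5c ∥ 03 8b.
Outer hash (tag): sum = 39+200+92+92+92+3+139 = 657 → 02 91.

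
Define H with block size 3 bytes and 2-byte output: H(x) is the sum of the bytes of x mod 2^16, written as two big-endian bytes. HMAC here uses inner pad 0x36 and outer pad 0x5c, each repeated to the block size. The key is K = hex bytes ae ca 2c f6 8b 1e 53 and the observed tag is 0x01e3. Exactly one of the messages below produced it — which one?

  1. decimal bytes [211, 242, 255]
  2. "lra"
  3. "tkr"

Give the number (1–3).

3

Key hex bytes ae ca 2c f6 8b 1e 53 is 7 bytes > B = 3, so hash it first: H(key) = 03 96, then zero-pad to 3 bytes: K' = 03 96 00.
K' ⊕ ipad = 35 a0 36; K' ⊕ opad = 5f ca 5c.
m1: inner = H(35 a0 36 d3 f2 ff) = 03 cf; tag = H(5f ca 5c 03 cf) = 0257
m2: inner = H(35 a0 36 6c 72 61) = 02 4a; tag = H(5f ca 5c 02 4a) = 01d1
m3: inner = H(35 a0 36 74 6b 72) = 02 5c; tag = H(5f ca 5c 02 5c) = 01e3 ← matches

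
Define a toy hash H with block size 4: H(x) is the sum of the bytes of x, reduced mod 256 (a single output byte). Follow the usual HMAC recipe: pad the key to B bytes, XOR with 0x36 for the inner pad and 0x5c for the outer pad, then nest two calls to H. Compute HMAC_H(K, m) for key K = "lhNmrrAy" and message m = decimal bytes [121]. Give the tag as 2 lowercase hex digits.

bb

Key "lhNmrrAy" = 6c 68 4e 6d 72 72 41 79 is 8 bytes > B = 4, so hash it first: H(key) = 2d, then zero-pad to 4 bytes: K' = 2d 00 00 00.
K' ⊕ ipad = 1b 36 36 36.  K' ⊕ opad = 71 5c 5c 5c.
Inner input = (K'⊕ipad) ∥ m = 1b 36 36 36 ∥ 79.
Inner hash: sum = 27+54+54+54+121 = 310; mod 256 = 54 → 36.
Outer input = (K'⊕opad) ∥ inner = 71 5c 5c 5c ∥ 36.
Outer hash (tag): sum = 113+92+92+92+54 = 443; mod 256 = 187 → bb.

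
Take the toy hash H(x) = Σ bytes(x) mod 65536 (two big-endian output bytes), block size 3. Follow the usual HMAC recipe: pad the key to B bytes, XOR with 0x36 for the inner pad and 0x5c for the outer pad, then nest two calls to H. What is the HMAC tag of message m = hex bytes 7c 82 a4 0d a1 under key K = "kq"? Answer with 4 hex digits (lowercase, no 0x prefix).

Key "kq" = 6b 71 is 2 bytes ≤ B = 3; zero-pad to 3 bytes: K' = 6b 71 00.
K' ⊕ ipad = 5d 47 36.  K' ⊕ opad = 37 2d 5c.
Inner input = (K'⊕ipad) ∥ m = 5d 47 36 ∥ 7c 82 a4 0d a1.
Inner hash: sum = 93+71+54+124+130+164+13+161 = 810 → 03 2a.
Outer input = (K'⊕opad) ∥ inner = 37 2d 5c ∥ 03 2a.
Outer hash (tag): sum = 55+45+92+3+42 = 237 → 00 ed.

00ed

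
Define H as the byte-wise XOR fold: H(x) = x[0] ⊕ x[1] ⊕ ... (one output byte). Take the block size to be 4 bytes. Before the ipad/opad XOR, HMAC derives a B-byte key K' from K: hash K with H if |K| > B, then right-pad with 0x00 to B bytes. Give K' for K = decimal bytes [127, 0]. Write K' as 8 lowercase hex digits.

7f000000

Key decimal bytes [127, 0] = 7f 00 is 2 bytes ≤ B = 4; zero-pad to 4 bytes: K' = 7f 00 00 00.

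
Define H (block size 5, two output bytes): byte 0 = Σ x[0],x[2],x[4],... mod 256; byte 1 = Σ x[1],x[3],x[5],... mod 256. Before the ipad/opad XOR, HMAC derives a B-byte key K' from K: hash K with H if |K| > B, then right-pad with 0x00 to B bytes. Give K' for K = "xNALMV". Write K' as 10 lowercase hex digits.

|K| = 6 > B = 5, so first hash the key.
H(K): even-index sum = 262 mod 256 = 6; odd-index sum = 240 mod 256 = 240 → 06 f0.
Zero-pad H(K) = 06 f0 to 5 bytes: K' = 06 f0 00 00 00.

06f0000000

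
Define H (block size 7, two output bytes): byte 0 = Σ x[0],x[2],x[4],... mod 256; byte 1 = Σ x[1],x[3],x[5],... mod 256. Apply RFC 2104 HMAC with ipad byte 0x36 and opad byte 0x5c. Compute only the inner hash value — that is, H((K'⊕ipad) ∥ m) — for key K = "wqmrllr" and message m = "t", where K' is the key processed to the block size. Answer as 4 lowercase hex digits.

Key "wqmrllr" = 77 71 6d 72 6c 6c 72 is exactly B = 7 bytes: K' = 77 71 6d 72 6c 6c 72.
K' ⊕ ipad = 41 47 5b 44 5a 5a 44.
Inner input = 41 47 5b 44 5a 5a 44 ∥ 74.
Inner hash: even-index sum = 314 mod 256 = 58; odd-index sum = 345 mod 256 = 89 → 3a 59.

3a59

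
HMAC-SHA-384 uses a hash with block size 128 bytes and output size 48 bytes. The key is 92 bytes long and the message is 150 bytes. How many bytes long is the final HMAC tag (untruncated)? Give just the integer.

48

The tag is one SHA-384 digest: 48 bytes.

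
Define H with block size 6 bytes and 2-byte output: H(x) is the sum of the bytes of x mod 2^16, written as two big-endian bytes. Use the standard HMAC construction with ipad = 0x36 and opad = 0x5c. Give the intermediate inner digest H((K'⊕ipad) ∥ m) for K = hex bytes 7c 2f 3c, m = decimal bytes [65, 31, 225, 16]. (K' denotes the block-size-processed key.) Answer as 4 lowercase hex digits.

0260

Key hex bytes 7c 2f 3c is 3 bytes ≤ B = 6; zero-pad to 6 bytes: K' = 7c 2f 3c 00 00 00.
K' ⊕ ipad = 4a 19 0a 36 36 36.
Inner input = 4a 19 0a 36 36 36 ∥ 41 1f e1 10.
Inner hash: sum = 74+25+10+54+54+54+65+31+225+16 = 608 → 02 60.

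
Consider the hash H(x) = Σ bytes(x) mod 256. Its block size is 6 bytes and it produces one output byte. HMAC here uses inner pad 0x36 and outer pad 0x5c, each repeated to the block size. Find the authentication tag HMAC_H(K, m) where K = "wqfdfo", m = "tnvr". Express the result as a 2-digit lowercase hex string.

Key "wqfdfo" = 77 71 66 64 66 6f is exactly B = 6 bytes: K' = 77 71 66 64 66 6f.
K' ⊕ ipad = 41 47 50 52 50 59.  K' ⊕ opad = 2b 2d 3a 38 3a 33.
Inner input = (K'⊕ipad) ∥ m = 41 47 50 52 50 59 ∥ 74 6e 76 72.
Inner hash: sum = 65+71+80+82+80+89+116+110+118+114 = 925; mod 256 = 157 → 9d.
Outer input = (K'⊕opad) ∥ inner = 2b 2d 3a 38 3a 33 ∥ 9d.
Outer hash (tag): sum = 43+45+58+56+58+51+157 = 468; mod 256 = 212 → d4.

d4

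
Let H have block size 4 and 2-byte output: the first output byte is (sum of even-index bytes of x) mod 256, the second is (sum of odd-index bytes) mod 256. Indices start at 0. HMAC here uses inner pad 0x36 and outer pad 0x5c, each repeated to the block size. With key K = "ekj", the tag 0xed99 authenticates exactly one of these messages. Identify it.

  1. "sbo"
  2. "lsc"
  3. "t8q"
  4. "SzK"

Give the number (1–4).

2

Key "ekj" = 65 6b 6a is 3 bytes ≤ B = 4; zero-pad to 4 bytes: K' = 65 6b 6a 00.
K' ⊕ ipad = 53 5d 5c 36; K' ⊕ opad = 39 37 36 5c.
m1: inner = H(53 5d 5c 36 73 62 6f) = 91 f5; tag = H(39 37 36 5c 91 f5) = 0088
m2: inner = H(53 5d 5c 36 6c 73 63) = 7e 06; tag = H(39 37 36 5c 7e 06) = ed99 ← matches
m3: inner = H(53 5d 5c 36 74 38 71) = 94 cb; tag = H(39 37 36 5c 94 cb) = 035e
m4: inner = H(53 5d 5c 36 53 7a 4b) = 4d 0d; tag = H(39 37 36 5c 4d 0d) = bca0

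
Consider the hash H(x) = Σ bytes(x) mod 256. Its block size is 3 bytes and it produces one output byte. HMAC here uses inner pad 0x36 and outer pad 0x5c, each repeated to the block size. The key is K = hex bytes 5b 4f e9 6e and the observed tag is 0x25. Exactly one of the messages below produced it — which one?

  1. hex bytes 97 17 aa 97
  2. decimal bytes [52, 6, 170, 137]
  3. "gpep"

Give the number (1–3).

Key hex bytes 5b 4f e9 6e is 4 bytes > B = 3, so hash it first: H(key) = 01, then zero-pad to 3 bytes: K' = 01 00 00.
K' ⊕ ipad = 37 36 36; K' ⊕ opad = 5d 5c 5c.
m1: inner = H(37 36 36 97 17 aa 97) = 92; tag = H(5d 5c 5c 92) = a7
m2: inner = H(37 36 36 34 06 aa 89) = 10; tag = H(5d 5c 5c 10) = 25 ← matches
m3: inner = H(37 36 36 67 70 65 70) = 4f; tag = H(5d 5c 5c 4f) = 64

2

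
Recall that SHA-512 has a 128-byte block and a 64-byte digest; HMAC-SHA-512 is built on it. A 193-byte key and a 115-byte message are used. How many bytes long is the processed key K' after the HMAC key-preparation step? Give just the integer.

Key is 193 > 128 bytes, so it is hashed to 64 bytes then zero-padded to 128: |K'| = 128.

128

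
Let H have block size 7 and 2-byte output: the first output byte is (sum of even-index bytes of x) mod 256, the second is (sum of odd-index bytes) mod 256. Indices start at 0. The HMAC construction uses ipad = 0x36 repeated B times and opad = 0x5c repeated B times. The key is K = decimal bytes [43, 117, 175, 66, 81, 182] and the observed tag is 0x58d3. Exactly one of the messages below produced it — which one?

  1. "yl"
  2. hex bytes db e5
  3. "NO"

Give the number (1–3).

Key decimal bytes [43, 117, 175, 66, 81, 182] = 2b 75 af 42 51 b6 is 6 bytes ≤ B = 7; zero-pad to 7 bytes: K' = 2b 75 af 42 51 b6 00.
K' ⊕ ipad = 1d 43 99 74 67 80 36; K' ⊕ opad = 77 29 f3 1e 0d ea 5c.
m1: inner = H(1d 43 99 74 67 80 36 79 6c) = bf b0; tag = H(77 29 f3 1e 0d ea 5c bf b0) = 83f0
m2: inner = H(1d 43 99 74 67 80 36 db e5) = 38 12; tag = H(77 29 f3 1e 0d ea 5c 38 12) = e569
m3: inner = H(1d 43 99 74 67 80 36 4e 4f) = a2 85; tag = H(77 29 f3 1e 0d ea 5c a2 85) = 58d3 ← matches

3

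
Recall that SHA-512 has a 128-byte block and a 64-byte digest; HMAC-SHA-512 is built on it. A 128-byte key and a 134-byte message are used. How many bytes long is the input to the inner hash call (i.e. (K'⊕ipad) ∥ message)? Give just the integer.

Key is 128 ≤ 128 bytes, zero-padded: |K'| = 128.
Inner input = (K'⊕ipad) ∥ m → 128 + 134 = 262 bytes.

262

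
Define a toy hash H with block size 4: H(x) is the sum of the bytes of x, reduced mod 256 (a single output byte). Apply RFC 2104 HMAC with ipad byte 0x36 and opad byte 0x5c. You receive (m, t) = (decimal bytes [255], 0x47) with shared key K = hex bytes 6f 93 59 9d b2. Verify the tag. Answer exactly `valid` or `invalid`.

valid

Key hex bytes 6f 93 59 9d b2 is 5 bytes > B = 4, so hash it first: H(key) = aa, then zero-pad to 4 bytes: K' = aa 00 00 00.
K' ⊕ ipad = 9c 36 36 36; K' ⊕ opad = f6 5c 5c 5c.
Inner hash: sum = 156+54+54+54+255 = 573; mod 256 = 61 → 3d.
Outer hash (recomputed tag): sum = 246+92+92+92+61 = 583; mod 256 = 71 → 47.
Recomputed tag = 47; claimed = 47 → match.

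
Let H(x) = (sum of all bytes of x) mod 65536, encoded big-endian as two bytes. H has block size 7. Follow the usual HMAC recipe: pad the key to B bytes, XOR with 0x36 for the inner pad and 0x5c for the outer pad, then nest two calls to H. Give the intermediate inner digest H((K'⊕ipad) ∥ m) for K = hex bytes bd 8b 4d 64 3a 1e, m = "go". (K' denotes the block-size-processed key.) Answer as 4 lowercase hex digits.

0355

Key hex bytes bd 8b 4d 64 3a 1e is 6 bytes ≤ B = 7; zero-pad to 7 bytes: K' = bd 8b 4d 64 3a 1e 00.
K' ⊕ ipad = 8b bd 7b 52 0c 28 36.
Inner input = 8b bd 7b 52 0c 28 36 ∥ 67 6f.
Inner hash: sum = 139+189+123+82+12+40+54+103+111 = 853 → 03 55.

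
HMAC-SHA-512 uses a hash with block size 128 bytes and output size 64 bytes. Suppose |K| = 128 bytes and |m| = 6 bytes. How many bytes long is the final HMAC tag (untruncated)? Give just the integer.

64

The tag is one SHA-512 digest: 64 bytes.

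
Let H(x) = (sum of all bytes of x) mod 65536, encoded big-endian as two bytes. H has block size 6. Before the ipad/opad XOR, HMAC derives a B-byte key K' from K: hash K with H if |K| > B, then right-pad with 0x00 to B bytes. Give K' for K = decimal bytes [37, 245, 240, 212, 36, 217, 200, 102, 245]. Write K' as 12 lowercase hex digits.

05fe00000000

|K| = 9 > B = 6, so first hash the key.
H(K): sum = 37+245+240+212+36+217+200+102+245 = 1534 → 05 fe.
Zero-pad H(K) = 05 fe to 6 bytes: K' = 05 fe 00 00 00 00.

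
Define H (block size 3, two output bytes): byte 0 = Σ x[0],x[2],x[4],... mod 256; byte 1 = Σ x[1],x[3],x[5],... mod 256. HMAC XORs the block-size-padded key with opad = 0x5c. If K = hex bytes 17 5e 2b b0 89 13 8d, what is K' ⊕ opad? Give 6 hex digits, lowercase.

047d5c

Key hex bytes 17 5e 2b b0 89 13 8d is 7 bytes > B = 3, so hash it first: H(key) = 58 21, then zero-pad to 3 bytes: K' = 58 21 00.
XOR each byte with 0x5c: 58⊕5c=04, 21⊕5c=7d, 00⊕5c=5c.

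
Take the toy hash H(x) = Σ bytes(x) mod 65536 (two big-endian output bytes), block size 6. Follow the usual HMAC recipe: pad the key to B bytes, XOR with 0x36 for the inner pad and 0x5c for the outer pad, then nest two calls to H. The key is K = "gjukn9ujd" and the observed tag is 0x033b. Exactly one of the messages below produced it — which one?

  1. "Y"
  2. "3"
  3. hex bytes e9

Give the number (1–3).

3

Key "gjukn9ujd" = 67 6a 75 6b 6e 39 75 6a 64 is 9 bytes > B = 6, so hash it first: H(key) = 03 9b, then zero-pad to 6 bytes: K' = 03 9b 00 00 00 00.
K' ⊕ ipad = 35 ad 36 36 36 36; K' ⊕ opad = 5f c7 5c 5c 5c 5c.
m1: inner = H(35 ad 36 36 36 36 59) = 02 13; tag = H(5f c7 5c 5c 5c 5c 02 13) = 02ab
m2: inner = H(35 ad 36 36 36 36 33) = 01 ed; tag = H(5f c7 5c 5c 5c 5c 01 ed) = 0384
m3: inner = H(35 ad 36 36 36 36 e9) = 02 a3; tag = H(5f c7 5c 5c 5c 5c 02 a3) = 033b ← matches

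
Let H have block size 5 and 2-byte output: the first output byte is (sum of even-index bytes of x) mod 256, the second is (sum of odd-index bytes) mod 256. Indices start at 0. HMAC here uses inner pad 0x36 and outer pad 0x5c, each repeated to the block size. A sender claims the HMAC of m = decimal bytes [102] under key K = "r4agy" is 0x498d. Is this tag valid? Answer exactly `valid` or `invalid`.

valid

Key "r4agy" = 72 34 61 67 79 is exactly B = 5 bytes: K' = 72 34 61 67 79.
K' ⊕ ipad = 44 02 57 51 4f; K' ⊕ opad = 2e 68 3d 3b 25.
Inner hash: even-index sum = 234 mod 256 = 234; odd-index sum = 185 mod 256 = 185 → ea b9.
Outer hash (recomputed tag): even-index sum = 329 mod 256 = 73; odd-index sum = 397 mod 256 = 141 → 49 8d.
Recomputed tag = 498d; claimed = 498d → match.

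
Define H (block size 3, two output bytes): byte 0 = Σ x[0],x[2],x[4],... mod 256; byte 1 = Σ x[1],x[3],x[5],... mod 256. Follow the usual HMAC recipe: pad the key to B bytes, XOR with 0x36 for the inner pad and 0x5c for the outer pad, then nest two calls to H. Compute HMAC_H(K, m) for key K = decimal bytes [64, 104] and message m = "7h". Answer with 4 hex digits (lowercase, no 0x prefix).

0d48

Key decimal bytes [64, 104] = 40 68 is 2 bytes ≤ B = 3; zero-pad to 3 bytes: K' = 40 68 00.
K' ⊕ ipad = 76 5e 36.  K' ⊕ opad = 1c 34 5c.
Inner input = (K'⊕ipad) ∥ m = 76 5e 36 ∥ 37 68.
Inner hash: even-index sum = 276 mod 256 = 20; odd-index sum = 149 mod 256 = 149 → 14 95.
Outer input = (K'⊕opad) ∥ inner = 1c 34 5c ∥ 14 95.
Outer hash (tag): even-index sum = 269 mod 256 = 13; odd-index sum = 72 mod 256 = 72 → 0d 48.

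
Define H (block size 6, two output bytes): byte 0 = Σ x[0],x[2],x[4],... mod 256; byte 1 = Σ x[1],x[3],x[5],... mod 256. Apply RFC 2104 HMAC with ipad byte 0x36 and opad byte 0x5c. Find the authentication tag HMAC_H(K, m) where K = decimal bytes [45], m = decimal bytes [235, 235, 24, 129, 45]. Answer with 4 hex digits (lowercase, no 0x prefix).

Key decimal bytes [45] = 2d is 1 byte ≤ B = 6; zero-pad to 6 bytes: K' = 2d 00 00 00 00 00.
K' ⊕ ipad = 1b 36 36 36 36 36.  K' ⊕ opad = 71 5c 5c 5c 5c 5c.
Inner input = (K'⊕ipad) ∥ m = 1b 36 36 36 36 36 ∥ eb eb 18 81 2d.
Inner hash: even-index sum = 439 mod 256 = 183; odd-index sum = 526 mod 256 = 14 → b7 0e.
Outer input = (K'⊕opad) ∥ inner = 71 5c 5c 5c 5c 5c ∥ b7 0e.
Outer hash (tag): even-index sum = 480 mod 256 = 224; odd-index sum = 290 mod 256 = 34 → e0 22.

e022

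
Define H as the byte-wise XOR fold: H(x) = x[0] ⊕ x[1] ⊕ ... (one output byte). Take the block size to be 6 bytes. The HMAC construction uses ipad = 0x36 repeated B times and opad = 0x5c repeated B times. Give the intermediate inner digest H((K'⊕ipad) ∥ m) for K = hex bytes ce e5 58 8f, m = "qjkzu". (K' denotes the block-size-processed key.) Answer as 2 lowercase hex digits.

83

Key hex bytes ce e5 58 8f is 4 bytes ≤ B = 6; zero-pad to 6 bytes: K' = ce e5 58 8f 00 00.
K' ⊕ ipad = f8 d3 6e b9 36 36.
Inner input = f8 d3 6e b9 36 36 ∥ 71 6a 6b 7a 75.
Inner hash: XOR f8⊕d3⊕6e⊕b9⊕36⊕36⊕71⊕6a⊕6b⊕7a⊕75 = 83.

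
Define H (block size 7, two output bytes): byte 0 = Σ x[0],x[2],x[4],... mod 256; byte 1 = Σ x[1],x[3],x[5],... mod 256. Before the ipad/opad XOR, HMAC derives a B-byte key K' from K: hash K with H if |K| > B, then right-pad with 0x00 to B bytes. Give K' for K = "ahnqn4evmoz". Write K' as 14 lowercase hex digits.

|K| = 11 > B = 7, so first hash the key.
H(K): even-index sum = 649 mod 256 = 137; odd-index sum = 498 mod 256 = 242 → 89 f2.
Zero-pad H(K) = 89 f2 to 7 bytes: K' = 89 f2 00 00 00 00 00.

89f20000000000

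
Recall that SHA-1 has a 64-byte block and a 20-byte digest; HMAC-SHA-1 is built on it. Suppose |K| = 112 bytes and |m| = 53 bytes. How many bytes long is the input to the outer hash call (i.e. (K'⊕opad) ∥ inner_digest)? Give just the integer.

84

Key is 112 > 64 bytes, so it is hashed to 20 bytes then zero-padded to 64: |K'| = 64.
Outer input = (K'⊕opad) ∥ H(inner) → 64 + 20 = 84 bytes.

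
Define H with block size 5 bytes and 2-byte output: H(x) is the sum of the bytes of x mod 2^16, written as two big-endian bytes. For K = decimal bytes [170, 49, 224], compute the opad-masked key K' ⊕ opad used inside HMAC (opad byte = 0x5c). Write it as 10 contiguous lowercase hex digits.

Key decimal bytes [170, 49, 224] = aa 31 e0 is 3 bytes ≤ B = 5; zero-pad to 5 bytes: K' = aa 31 e0 00 00.
XOR each byte with 0x5c: aa⊕5c=f6, 31⊕5c=6d, e0⊕5c=bc, 00⊕5c=5c, 00⊕5c=5c.

f66dbc5c5c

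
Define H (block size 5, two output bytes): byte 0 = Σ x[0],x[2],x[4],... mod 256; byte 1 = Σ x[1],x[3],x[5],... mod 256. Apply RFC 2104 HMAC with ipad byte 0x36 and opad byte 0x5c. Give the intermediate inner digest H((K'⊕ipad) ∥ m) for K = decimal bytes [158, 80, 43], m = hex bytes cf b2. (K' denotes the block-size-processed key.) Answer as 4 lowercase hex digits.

Key decimal bytes [158, 80, 43] = 9e 50 2b is 3 bytes ≤ B = 5; zero-pad to 5 bytes: K' = 9e 50 2b 00 00.
K' ⊕ ipad = a8 66 1d 36 36.
Inner input = a8 66 1d 36 36 ∥ cf b2.
Inner hash: even-index sum = 429 mod 256 = 173; odd-index sum = 363 mod 256 = 107 → ad 6b.

ad6b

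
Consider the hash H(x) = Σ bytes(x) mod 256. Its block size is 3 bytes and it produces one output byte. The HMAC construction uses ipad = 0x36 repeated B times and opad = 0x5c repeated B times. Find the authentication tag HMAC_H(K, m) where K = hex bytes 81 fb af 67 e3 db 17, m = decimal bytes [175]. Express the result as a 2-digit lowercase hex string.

Key hex bytes 81 fb af 67 e3 db 17 is 7 bytes > B = 3, so hash it first: H(key) = 67, then zero-pad to 3 bytes: K' = 67 00 00.
K' ⊕ ipad = 51 36 36.  K' ⊕ opad = 3b 5c 5c.
Inner input = (K'⊕ipad) ∥ m = 51 36 36 ∥ af.
Inner hash: sum = 81+54+54+175 = 364; mod 256 = 108 → 6c.
Outer input = (K'⊕opad) ∥ inner = 3b 5c 5c ∥ 6c.
Outer hash (tag): sum = 59+92+92+108 = 351; mod 256 = 95 → 5f.

5f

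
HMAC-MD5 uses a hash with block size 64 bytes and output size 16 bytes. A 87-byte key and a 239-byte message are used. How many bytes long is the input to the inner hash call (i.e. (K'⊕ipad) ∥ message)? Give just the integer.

303

Key is 87 > 64 bytes, so it is hashed to 16 bytes then zero-padded to 64: |K'| = 64.
Inner input = (K'⊕ipad) ∥ m → 64 + 239 = 303 bytes.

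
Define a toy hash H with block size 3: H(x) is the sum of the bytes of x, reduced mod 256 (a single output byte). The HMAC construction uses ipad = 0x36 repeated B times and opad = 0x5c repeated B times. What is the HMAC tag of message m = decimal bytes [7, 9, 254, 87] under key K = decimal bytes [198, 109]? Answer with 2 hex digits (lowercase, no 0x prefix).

Key decimal bytes [198, 109] = c6 6d is 2 bytes ≤ B = 3; zero-pad to 3 bytes: K' = c6 6d 00.
K' ⊕ ipad = f0 5b 36.  K' ⊕ opad = 9a 31 5c.
Inner input = (K'⊕ipad) ∥ m = f0 5b 36 ∥ 07 09 fe 57.
Inner hash: sum = 240+91+54+7+9+254+87 = 742; mod 256 = 230 → e6.
Outer input = (K'⊕opad) ∥ inner = 9a 31 5c ∥ e6.
Outer hash (tag): sum = 154+49+92+230 = 525; mod 256 = 13 → 0d.

0d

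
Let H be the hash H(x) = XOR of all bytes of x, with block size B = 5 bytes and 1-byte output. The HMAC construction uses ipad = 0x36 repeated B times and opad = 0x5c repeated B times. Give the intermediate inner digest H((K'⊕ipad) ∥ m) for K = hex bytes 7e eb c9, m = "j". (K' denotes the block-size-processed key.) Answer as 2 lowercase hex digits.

Key hex bytes 7e eb c9 is 3 bytes ≤ B = 5; zero-pad to 5 bytes: K' = 7e eb c9 00 00.
K' ⊕ ipad = 48 dd ff 36 36.
Inner input = 48 dd ff 36 36 ∥ 6a.
Inner hash: XOR 48⊕dd⊕ff⊕36⊕36⊕6a = 00.

00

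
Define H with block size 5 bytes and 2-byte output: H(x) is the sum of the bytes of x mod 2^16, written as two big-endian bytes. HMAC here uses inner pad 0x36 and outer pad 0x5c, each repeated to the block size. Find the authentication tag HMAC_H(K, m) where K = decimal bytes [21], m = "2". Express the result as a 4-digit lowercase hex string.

01e7

Key decimal bytes [21] = 15 is 1 byte ≤ B = 5; zero-pad to 5 bytes: K' = 15 00 00 00 00.
K' ⊕ ipad = 23 36 36 36 36.  K' ⊕ opad = 49 5c 5c 5c 5c.
Inner input = (K'⊕ipad) ∥ m = 23 36 36 36 36 ∥ 32.
Inner hash: sum = 35+54+54+54+54+50 = 301 → 01 2d.
Outer input = (K'⊕opad) ∥ inner = 49 5c 5c 5c 5c ∥ 01 2d.
Outer hash (tag): sum = 73+92+92+92+92+1+45 = 487 → 01 e7.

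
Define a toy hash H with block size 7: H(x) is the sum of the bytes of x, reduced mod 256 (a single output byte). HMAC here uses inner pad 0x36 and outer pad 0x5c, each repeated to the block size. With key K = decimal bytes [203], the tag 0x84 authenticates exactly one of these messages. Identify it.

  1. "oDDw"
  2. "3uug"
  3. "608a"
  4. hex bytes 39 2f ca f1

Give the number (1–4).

2

Key decimal bytes [203] = cb is 1 byte ≤ B = 7; zero-pad to 7 bytes: K' = cb 00 00 00 00 00 00.
K' ⊕ ipad = fd 36 36 36 36 36 36; K' ⊕ opad = 97 5c 5c 5c 5c 5c 5c.
m1: inner = H(fd 36 36 36 36 36 36 6f 44 44 77) = af; tag = H(97 5c 5c 5c 5c 5c 5c af) = 6e
m2: inner = H(fd 36 36 36 36 36 36 33 75 75 67) = c5; tag = H(97 5c 5c 5c 5c 5c 5c c5) = 84 ← matches
m3: inner = H(fd 36 36 36 36 36 36 36 30 38 61) = 40; tag = H(97 5c 5c 5c 5c 5c 5c 40) = ff
m4: inner = H(fd 36 36 36 36 36 36 39 2f ca f1) = 64; tag = H(97 5c 5c 5c 5c 5c 5c 64) = 23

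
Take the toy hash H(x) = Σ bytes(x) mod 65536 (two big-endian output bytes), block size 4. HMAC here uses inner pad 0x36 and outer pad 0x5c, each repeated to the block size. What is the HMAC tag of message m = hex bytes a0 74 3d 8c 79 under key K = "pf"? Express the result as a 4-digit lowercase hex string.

0179

Key "pf" = 70 66 is 2 bytes ≤ B = 4; zero-pad to 4 bytes: K' = 70 66 00 00.
K' ⊕ ipad = 46 50 36 36.  K' ⊕ opad = 2c 3a 5c 5c.
Inner input = (K'⊕ipad) ∥ m = 46 50 36 36 ∥ a0 74 3d 8c 79.
Inner hash: sum = 70+80+54+54+160+116+61+140+121 = 856 → 03 58.
Outer input = (K'⊕opad) ∥ inner = 2c 3a 5c 5c ∥ 03 58.
Outer hash (tag): sum = 44+58+92+92+3+88 = 377 → 01 79.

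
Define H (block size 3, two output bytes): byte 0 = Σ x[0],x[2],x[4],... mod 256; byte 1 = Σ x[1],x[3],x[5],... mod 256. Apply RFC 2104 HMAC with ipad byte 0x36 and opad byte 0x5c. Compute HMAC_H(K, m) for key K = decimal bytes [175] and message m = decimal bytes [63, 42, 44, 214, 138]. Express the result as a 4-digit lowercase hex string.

Key decimal bytes [175] = af is 1 byte ≤ B = 3; zero-pad to 3 bytes: K' = af 00 00.
K' ⊕ ipad = 99 36 36.  K' ⊕ opad = f3 5c 5c.
Inner input = (K'⊕ipad) ∥ m = 99 36 36 ∥ 3f 2a 2c d6 8a.
Inner hash: even-index sum = 463 mod 256 = 207; odd-index sum = 299 mod 256 = 43 → cf 2b.
Outer input = (K'⊕opad) ∥ inner = f3 5c 5c ∥ cf 2b.
Outer hash (tag): even-index sum = 378 mod 256 = 122; odd-index sum = 299 mod 256 = 43 → 7a 2b.

7a2b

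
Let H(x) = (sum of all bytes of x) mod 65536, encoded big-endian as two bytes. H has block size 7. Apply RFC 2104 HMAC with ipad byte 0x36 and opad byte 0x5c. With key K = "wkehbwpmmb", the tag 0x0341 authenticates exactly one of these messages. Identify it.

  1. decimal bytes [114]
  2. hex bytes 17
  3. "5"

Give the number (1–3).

1

Key "wkehbwpmmb" = 77 6b 65 68 62 77 70 6d 6d 62 is 10 bytes > B = 7, so hash it first: H(key) = 04 34, then zero-pad to 7 bytes: K' = 04 34 00 00 00 00 00.
K' ⊕ ipad = 32 02 36 36 36 36 36; K' ⊕ opad = 58 68 5c 5c 5c 5c 5c.
m1: inner = H(32 02 36 36 36 36 36 72) = 01 b4; tag = H(58 68 5c 5c 5c 5c 5c 01 b4) = 0341 ← matches
m2: inner = H(32 02 36 36 36 36 36 17) = 01 59; tag = H(58 68 5c 5c 5c 5c 5c 01 59) = 02e6
m3: inner = H(32 02 36 36 36 36 36 35) = 01 77; tag = H(58 68 5c 5c 5c 5c 5c 01 77) = 0304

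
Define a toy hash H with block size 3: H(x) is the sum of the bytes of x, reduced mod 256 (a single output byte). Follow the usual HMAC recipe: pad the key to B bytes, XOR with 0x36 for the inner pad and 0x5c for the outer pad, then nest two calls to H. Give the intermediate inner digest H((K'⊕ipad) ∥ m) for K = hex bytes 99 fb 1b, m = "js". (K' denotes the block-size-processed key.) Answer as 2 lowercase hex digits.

Key hex bytes 99 fb 1b is exactly B = 3 bytes: K' = 99 fb 1b.
K' ⊕ ipad = af cd 2d.
Inner input = af cd 2d ∥ 6a 73.
Inner hash: sum = 175+205+45+106+115 = 646; mod 256 = 134 → 86.

86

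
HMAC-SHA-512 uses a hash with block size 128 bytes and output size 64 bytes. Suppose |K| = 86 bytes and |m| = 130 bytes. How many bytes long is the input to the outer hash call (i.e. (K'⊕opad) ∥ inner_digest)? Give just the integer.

192

Key is 86 ≤ 128 bytes, zero-padded: |K'| = 128.
Outer input = (K'⊕opad) ∥ H(inner) → 128 + 64 = 192 bytes.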